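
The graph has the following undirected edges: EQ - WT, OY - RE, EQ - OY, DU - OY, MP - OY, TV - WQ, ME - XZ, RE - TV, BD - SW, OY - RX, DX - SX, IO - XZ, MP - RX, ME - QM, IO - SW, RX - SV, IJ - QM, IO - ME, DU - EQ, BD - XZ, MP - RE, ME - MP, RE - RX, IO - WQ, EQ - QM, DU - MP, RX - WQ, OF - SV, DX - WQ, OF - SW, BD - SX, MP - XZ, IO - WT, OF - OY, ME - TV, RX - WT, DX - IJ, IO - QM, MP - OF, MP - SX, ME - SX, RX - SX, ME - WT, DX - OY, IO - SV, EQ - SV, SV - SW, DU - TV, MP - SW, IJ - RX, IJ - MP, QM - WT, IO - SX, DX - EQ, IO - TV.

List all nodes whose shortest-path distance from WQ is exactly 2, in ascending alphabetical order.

Level 0: WQ
Level 1: DX, IO, RX, TV
Level 2: DU, EQ, IJ, ME, MP, OY, QM, RE, SV, SW, SX, WT, XZ
Level 3: BD, OF

DU, EQ, IJ, ME, MP, OY, QM, RE, SV, SW, SX, WT, XZ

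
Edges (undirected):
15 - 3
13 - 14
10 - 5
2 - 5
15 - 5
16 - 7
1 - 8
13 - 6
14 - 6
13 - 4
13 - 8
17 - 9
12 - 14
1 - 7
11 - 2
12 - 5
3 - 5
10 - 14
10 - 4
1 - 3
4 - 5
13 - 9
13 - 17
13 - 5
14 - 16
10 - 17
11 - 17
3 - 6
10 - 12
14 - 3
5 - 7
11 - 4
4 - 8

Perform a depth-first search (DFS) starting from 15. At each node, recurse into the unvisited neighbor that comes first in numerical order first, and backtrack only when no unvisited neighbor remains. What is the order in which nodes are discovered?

15 3 1 7 5 2 11 4 8 13 6 14 10 12 17 9 16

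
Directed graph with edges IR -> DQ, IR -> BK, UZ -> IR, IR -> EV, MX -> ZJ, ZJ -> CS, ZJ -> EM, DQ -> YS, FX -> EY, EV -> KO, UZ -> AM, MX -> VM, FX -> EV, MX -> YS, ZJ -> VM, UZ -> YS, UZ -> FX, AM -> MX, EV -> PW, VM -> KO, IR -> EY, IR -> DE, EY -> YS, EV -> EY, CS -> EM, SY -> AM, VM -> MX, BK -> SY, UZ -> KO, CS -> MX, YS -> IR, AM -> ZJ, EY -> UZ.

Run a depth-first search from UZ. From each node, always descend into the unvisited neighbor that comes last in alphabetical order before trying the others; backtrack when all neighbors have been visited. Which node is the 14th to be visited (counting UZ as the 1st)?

Visit UZ
UZ → YS
YS → IR
IR → EY
IR → EV
EV → PW
EV → KO
IR → DQ
IR → DE
IR → BK
BK → SY
SY → AM
AM → ZJ
ZJ → VM
VM → MX
ZJ → EM
ZJ → CS
UZ → FX

Visit order: UZ, YS, IR, EY, EV, PW, KO, DQ, DE, BK, SY, AM, ZJ, VM, MX, EM, CS, FX

VM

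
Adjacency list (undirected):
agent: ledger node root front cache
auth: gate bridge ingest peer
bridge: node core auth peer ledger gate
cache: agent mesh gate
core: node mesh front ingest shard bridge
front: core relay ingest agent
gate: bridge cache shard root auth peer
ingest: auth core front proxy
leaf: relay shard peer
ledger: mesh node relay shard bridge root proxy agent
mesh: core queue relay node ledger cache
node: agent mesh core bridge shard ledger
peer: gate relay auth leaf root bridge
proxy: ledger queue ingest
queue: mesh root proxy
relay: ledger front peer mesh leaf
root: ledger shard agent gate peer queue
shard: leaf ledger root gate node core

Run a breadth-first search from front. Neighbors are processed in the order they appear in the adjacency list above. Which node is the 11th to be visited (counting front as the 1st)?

peer

Visit front; enqueue core, relay, ingest, agent → queue [core, relay, ingest, agent]
Visit core; enqueue node, mesh, shard, bridge → queue [relay, ingest, agent, node, mesh, shard, bridge]
Visit relay; enqueue ledger, peer, leaf → queue [ingest, agent, node, mesh, shard, bridge, ledger, peer, leaf]
Visit ingest; enqueue auth, proxy → queue [agent, node, mesh, shard, bridge, ledger, peer, leaf, auth, proxy]
Visit agent; enqueue root, cache → queue [node, mesh, shard, bridge, ledger, peer, leaf, auth, proxy, root, cache]
Visit node → queue [mesh, shard, bridge, ledger, peer, leaf, auth, proxy, root, cache]
Visit mesh; enqueue queue → queue [shard, bridge, ledger, peer, leaf, auth, proxy, root, cache, queue]
Visit shard; enqueue gate → queue [bridge, ledger, peer, leaf, auth, proxy, root, cache, queue, gate]
Visit bridge → queue [ledger, peer, leaf, auth, proxy, root, cache, queue, gate]
Visit ledger → queue [peer, leaf, auth, proxy, root, cache, queue, gate]
Visit peer → queue [leaf, auth, proxy, root, cache, queue, gate]
Visit leaf → queue [auth, proxy, root, cache, queue, gate]
Visit auth → queue [proxy, root, cache, queue, gate]
Visit proxy → queue [root, cache, queue, gate]
Visit root → queue [cache, queue, gate]
Visit cache → queue [queue, gate]
Visit queue → queue [gate]
Visit gate → queue []

Visit order: front, core, relay, ingest, agent, node, mesh, shard, bridge, ledger, peer, leaf, auth, proxy, root, cache, queue, gate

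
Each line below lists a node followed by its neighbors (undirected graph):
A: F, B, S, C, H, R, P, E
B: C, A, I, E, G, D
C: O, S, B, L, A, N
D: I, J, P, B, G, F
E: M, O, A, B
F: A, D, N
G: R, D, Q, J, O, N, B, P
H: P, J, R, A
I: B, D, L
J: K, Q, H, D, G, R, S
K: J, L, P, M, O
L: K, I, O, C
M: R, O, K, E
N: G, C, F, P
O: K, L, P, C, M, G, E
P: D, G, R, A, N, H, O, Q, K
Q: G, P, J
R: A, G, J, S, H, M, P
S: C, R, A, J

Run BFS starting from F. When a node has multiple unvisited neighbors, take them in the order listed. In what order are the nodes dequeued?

Visit F; enqueue A, D, N → queue [A, D, N]
Visit A; enqueue B, S, C, H, R, P, E → queue [D, N, B, S, C, H, R, P, E]
Visit D; enqueue I, J, G → queue [N, B, S, C, H, R, P, E, I, J, G]
Visit N → queue [B, S, C, H, R, P, E, I, J, G]
Visit B → queue [S, C, H, R, P, E, I, J, G]
Visit S → queue [C, H, R, P, E, I, J, G]
Visit C; enqueue O, L → queue [H, R, P, E, I, J, G, O, L]
Visit H → queue [R, P, E, I, J, G, O, L]
Visit R; enqueue M → queue [P, E, I, J, G, O, L, M]
Visit P; enqueue Q, K → queue [E, I, J, G, O, L, M, Q, K]
Visit E → queue [I, J, G, O, L, M, Q, K]
Visit I → queue [J, G, O, L, M, Q, K]
Visit J → queue [G, O, L, M, Q, K]
Visit G → queue [O, L, M, Q, K]
Visit O → queue [L, M, Q, K]
Visit L → queue [M, Q, K]
Visit M → queue [Q, K]
Visit Q → queue [K]
Visit K → queue []

F -> A -> D -> N -> B -> S -> C -> H -> R -> P -> E -> I -> J -> G -> O -> L -> M -> Q -> K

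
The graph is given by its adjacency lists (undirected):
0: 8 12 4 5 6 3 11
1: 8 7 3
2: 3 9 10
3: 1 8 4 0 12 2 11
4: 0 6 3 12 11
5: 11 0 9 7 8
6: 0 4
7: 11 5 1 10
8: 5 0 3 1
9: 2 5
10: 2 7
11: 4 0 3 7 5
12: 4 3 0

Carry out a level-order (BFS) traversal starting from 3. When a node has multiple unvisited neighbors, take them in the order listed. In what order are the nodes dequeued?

Visit 3; enqueue 1, 8, 4, 0, 12, 2, 11 → queue [1, 8, 4, 0, 12, 2, 11]
Visit 1; enqueue 7 → queue [8, 4, 0, 12, 2, 11, 7]
Visit 8; enqueue 5 → queue [4, 0, 12, 2, 11, 7, 5]
Visit 4; enqueue 6 → queue [0, 12, 2, 11, 7, 5, 6]
Visit 0 → queue [12, 2, 11, 7, 5, 6]
Visit 12 → queue [2, 11, 7, 5, 6]
Visit 2; enqueue 9, 10 → queue [11, 7, 5, 6, 9, 10]
Visit 11 → queue [7, 5, 6, 9, 10]
Visit 7 → queue [5, 6, 9, 10]
Visit 5 → queue [6, 9, 10]
Visit 6 → queue [9, 10]
Visit 9 → queue [10]
Visit 10 → queue []

3, 1, 8, 4, 0, 12, 2, 11, 7, 5, 6, 9, 10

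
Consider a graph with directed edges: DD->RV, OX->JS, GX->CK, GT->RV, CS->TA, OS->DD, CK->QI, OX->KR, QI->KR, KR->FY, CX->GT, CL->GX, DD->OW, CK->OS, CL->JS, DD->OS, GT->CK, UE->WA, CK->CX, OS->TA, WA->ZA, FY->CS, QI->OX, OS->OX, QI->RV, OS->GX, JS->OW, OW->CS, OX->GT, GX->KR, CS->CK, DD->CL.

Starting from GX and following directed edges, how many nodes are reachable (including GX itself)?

16

BFS from GX visits: GX, CK, KR, CX, OS, QI, FY, GT, DD, OX, TA, RV, CS, CL, OW, JS
Reachable nodes: 16 of 19 total.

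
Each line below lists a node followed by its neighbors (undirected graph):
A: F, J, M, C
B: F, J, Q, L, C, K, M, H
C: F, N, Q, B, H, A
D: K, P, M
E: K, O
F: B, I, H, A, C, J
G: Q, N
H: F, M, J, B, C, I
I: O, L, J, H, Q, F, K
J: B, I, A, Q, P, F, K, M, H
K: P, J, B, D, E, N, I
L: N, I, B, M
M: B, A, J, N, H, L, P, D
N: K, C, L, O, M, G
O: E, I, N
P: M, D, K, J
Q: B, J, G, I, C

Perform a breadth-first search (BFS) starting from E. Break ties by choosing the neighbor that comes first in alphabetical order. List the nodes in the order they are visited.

Visit E; enqueue K, O → queue [K, O]
Visit K; enqueue B, D, I, J, N, P → queue [O, B, D, I, J, N, P]
Visit O → queue [B, D, I, J, N, P]
Visit B; enqueue C, F, H, L, M, Q → queue [D, I, J, N, P, C, F, H, L, M, Q]
Visit D → queue [I, J, N, P, C, F, H, L, M, Q]
Visit I → queue [J, N, P, C, F, H, L, M, Q]
Visit J; enqueue A → queue [N, P, C, F, H, L, M, Q, A]
Visit N; enqueue G → queue [P, C, F, H, L, M, Q, A, G]
Visit P → queue [C, F, H, L, M, Q, A, G]
Visit C → queue [F, H, L, M, Q, A, G]
Visit F → queue [H, L, M, Q, A, G]
Visit H → queue [L, M, Q, A, G]
Visit L → queue [M, Q, A, G]
Visit M → queue [Q, A, G]
Visit Q → queue [A, G]
Visit A → queue [G]
Visit G → queue []

E -> K -> O -> B -> D -> I -> J -> N -> P -> C -> F -> H -> L -> M -> Q -> A -> G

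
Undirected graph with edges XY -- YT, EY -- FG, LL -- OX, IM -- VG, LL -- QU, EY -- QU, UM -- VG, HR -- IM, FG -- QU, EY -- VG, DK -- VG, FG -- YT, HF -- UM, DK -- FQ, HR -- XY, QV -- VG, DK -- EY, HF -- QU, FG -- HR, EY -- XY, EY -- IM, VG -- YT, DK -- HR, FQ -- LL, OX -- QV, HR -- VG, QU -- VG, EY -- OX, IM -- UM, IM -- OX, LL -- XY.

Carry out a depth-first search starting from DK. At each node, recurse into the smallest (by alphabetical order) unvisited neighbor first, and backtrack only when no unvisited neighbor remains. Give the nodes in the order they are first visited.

Visit DK
DK → EY
EY → FG
FG → HR
HR → IM
IM → OX
OX → LL
LL → FQ
LL → QU
QU → HF
HF → UM
UM → VG
VG → QV
VG → YT
YT → XY

DK, EY, FG, HR, IM, OX, LL, FQ, QU, HF, UM, VG, QV, YT, XY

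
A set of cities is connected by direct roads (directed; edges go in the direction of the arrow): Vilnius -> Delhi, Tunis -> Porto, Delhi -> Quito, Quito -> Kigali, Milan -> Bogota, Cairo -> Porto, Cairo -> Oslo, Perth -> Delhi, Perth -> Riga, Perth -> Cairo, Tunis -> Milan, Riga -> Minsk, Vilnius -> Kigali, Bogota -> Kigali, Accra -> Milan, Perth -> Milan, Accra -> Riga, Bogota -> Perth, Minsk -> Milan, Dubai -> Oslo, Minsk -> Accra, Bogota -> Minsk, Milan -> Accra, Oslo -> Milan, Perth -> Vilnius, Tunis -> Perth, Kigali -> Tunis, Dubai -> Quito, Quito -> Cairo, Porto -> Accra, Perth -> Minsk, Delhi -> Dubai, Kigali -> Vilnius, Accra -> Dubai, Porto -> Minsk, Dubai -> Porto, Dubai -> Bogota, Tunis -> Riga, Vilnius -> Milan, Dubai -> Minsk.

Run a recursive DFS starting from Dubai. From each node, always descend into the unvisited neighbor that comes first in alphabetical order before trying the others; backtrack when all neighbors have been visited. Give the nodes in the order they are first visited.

Dubai -> Bogota -> Kigali -> Tunis -> Milan -> Accra -> Riga -> Minsk -> Perth -> Cairo -> Oslo -> Porto -> Delhi -> Quito -> Vilnius

Visit Dubai
Dubai → Bogota
Bogota → Kigali
Kigali → Tunis
Tunis → Milan
Milan → Accra
Accra → Riga
Riga → Minsk
Tunis → Perth
Perth → Cairo
Cairo → Oslo
Cairo → Porto
Perth → Delhi
Delhi → Quito
Perth → Vilnius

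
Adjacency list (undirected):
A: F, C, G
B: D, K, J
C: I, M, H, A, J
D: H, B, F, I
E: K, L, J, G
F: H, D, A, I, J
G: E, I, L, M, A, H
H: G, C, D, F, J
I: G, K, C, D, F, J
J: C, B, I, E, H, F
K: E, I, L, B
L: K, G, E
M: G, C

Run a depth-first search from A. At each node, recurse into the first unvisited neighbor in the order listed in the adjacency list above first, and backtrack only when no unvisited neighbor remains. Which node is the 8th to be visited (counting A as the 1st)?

C

Visit A
A → F
F → H
H → G
G → E
E → K
K → I
I → C
C → M
C → J
J → B
B → D
K → L

Visit order: A, F, H, G, E, K, I, C, M, J, B, D, L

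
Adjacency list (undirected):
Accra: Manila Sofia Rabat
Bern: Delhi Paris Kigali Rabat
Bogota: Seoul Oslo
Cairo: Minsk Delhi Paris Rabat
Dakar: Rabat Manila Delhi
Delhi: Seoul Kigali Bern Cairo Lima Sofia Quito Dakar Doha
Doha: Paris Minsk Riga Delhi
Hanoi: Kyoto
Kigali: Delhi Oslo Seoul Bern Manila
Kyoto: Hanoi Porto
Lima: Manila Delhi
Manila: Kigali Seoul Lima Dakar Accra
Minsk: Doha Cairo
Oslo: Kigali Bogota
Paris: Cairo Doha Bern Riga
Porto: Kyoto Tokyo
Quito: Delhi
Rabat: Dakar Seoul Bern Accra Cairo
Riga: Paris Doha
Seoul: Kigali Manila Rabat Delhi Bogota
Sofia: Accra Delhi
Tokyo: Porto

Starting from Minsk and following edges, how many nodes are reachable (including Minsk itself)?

18

BFS from Minsk visits: Minsk, Doha, Cairo, Paris, Riga, Delhi, Rabat, Bern, Seoul, Kigali, Lima, Sofia, Quito, Dakar, Accra, Manila, Bogota, Oslo
Reachable nodes: 18 of 22 total.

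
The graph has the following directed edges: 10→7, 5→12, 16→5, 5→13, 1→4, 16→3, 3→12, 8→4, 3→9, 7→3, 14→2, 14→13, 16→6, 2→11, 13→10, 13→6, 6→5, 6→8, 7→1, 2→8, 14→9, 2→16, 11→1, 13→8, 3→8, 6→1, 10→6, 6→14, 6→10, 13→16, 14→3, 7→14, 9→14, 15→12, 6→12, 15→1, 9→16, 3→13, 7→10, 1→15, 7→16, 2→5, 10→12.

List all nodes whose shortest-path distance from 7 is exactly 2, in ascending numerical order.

2, 4, 5, 6, 8, 9, 12, 13, 15

Level 0: 7
Level 1: 1, 3, 10, 14, 16
Level 2: 2, 4, 5, 6, 8, 9, 12, 13, 15
Level 3: 11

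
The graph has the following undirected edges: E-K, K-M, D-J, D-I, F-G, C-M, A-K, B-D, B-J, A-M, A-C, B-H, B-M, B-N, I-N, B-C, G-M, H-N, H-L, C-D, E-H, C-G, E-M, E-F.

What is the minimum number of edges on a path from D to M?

Level 0: D
Level 1: B, C, I, J
Level 2: A, G, H, M, N
Level 3: E, F, K, L
M first appears at level 2.

2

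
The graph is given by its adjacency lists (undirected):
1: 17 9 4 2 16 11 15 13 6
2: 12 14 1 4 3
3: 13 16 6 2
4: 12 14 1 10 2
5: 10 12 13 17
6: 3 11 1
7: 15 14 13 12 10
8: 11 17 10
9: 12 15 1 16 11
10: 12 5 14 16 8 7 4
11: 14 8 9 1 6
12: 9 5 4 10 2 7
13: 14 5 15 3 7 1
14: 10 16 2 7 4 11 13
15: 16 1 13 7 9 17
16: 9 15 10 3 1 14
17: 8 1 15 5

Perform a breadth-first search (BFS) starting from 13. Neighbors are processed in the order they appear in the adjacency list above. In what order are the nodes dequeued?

Visit 13; enqueue 14, 5, 15, 3, 7, 1 → queue [14, 5, 15, 3, 7, 1]
Visit 14; enqueue 10, 16, 2, 4, 11 → queue [5, 15, 3, 7, 1, 10, 16, 2, 4, 11]
Visit 5; enqueue 12, 17 → queue [15, 3, 7, 1, 10, 16, 2, 4, 11, 12, 17]
Visit 15; enqueue 9 → queue [3, 7, 1, 10, 16, 2, 4, 11, 12, 17, 9]
Visit 3; enqueue 6 → queue [7, 1, 10, 16, 2, 4, 11, 12, 17, 9, 6]
Visit 7 → queue [1, 10, 16, 2, 4, 11, 12, 17, 9, 6]
Visit 1 → queue [10, 16, 2, 4, 11, 12, 17, 9, 6]
Visit 10; enqueue 8 → queue [16, 2, 4, 11, 12, 17, 9, 6, 8]
Visit 16 → queue [2, 4, 11, 12, 17, 9, 6, 8]
Visit 2 → queue [4, 11, 12, 17, 9, 6, 8]
Visit 4 → queue [11, 12, 17, 9, 6, 8]
Visit 11 → queue [12, 17, 9, 6, 8]
Visit 12 → queue [17, 9, 6, 8]
Visit 17 → queue [9, 6, 8]
Visit 9 → queue [6, 8]
Visit 6 → queue [8]
Visit 8 → queue []

13, 14, 5, 15, 3, 7, 1, 10, 16, 2, 4, 11, 12, 17, 9, 6, 8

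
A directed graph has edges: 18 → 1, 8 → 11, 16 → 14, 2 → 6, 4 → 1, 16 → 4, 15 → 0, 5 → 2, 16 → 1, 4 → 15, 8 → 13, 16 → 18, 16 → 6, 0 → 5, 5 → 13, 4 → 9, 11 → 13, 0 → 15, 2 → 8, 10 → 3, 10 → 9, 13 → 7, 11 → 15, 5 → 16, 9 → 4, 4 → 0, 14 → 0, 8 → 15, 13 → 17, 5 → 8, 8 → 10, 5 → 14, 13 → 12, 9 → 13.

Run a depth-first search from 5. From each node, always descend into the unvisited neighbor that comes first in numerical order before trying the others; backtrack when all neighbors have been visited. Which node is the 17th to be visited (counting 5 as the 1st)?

14

Visit 5
5 → 2
2 → 6
2 → 8
8 → 10
10 → 3
10 → 9
9 → 4
4 → 0
0 → 15
4 → 1
9 → 13
13 → 7
13 → 12
13 → 17
8 → 11
5 → 14
5 → 16
16 → 18

Visit order: 5, 2, 6, 8, 10, 3, 9, 4, 0, 15, 1, 13, 7, 12, 17, 11, 14, 16, 18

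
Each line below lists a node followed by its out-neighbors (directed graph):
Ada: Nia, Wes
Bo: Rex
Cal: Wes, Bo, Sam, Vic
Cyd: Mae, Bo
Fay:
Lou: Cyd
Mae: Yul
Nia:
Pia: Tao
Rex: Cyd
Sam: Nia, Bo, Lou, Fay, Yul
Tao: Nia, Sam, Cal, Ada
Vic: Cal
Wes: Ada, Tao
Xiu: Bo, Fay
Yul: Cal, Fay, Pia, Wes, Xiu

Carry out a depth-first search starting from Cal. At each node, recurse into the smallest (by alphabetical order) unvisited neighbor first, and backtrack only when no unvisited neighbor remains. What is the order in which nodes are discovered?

Cal -> Bo -> Rex -> Cyd -> Mae -> Yul -> Fay -> Pia -> Tao -> Ada -> Nia -> Wes -> Sam -> Lou -> Xiu -> Vic

Visit Cal
Cal → Bo
Bo → Rex
Rex → Cyd
Cyd → Mae
Mae → Yul
Yul → Fay
Yul → Pia
Pia → Tao
Tao → Ada
Ada → Nia
Ada → Wes
Tao → Sam
Sam → Lou
Yul → Xiu
Cal → Vic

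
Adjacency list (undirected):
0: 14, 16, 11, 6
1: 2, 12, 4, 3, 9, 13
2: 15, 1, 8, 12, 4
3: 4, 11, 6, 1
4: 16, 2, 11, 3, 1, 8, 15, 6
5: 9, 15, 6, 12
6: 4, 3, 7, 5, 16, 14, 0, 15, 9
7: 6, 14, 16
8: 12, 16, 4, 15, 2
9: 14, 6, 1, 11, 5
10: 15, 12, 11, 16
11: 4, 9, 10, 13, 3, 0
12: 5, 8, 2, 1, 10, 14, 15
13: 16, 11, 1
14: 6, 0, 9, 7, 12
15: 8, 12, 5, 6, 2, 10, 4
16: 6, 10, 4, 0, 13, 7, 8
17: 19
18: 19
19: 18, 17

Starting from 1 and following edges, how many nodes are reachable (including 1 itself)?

17

BFS from 1 visits: 1, 2, 3, 4, 9, 12, 13, 8, 15, 6, 11, 16, 5, 14, 10, 0, 7
Reachable nodes: 17 of 20 total.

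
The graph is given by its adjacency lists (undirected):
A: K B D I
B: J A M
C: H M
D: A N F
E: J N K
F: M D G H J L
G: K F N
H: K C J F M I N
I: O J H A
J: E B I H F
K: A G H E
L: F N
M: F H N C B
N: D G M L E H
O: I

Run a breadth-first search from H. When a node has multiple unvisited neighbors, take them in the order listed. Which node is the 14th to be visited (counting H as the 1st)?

L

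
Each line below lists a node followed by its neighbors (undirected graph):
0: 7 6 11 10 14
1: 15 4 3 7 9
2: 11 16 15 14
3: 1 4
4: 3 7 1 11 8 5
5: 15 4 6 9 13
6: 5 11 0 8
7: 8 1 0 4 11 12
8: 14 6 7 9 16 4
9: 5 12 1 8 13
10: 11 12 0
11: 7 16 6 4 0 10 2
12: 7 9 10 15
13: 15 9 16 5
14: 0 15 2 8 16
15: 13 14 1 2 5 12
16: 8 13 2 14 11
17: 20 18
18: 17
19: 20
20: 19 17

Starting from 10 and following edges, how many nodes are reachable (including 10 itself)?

BFS from 10 visits: 10, 0, 11, 12, 6, 7, 14, 2, 4, 16, 9, 15, 5, 8, 1, 3, 13
Reachable nodes: 17 of 21 total.

17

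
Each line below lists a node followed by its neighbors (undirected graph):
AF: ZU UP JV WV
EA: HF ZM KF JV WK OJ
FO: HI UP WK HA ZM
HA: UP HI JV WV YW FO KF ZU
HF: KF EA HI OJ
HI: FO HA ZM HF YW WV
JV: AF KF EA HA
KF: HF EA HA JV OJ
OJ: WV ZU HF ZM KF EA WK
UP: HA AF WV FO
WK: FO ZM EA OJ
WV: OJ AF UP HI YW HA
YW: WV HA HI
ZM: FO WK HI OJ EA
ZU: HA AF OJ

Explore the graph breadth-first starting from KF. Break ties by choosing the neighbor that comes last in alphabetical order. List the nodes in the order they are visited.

KF OJ JV HF HA EA ZU ZM WV WK AF HI YW UP FO

Visit KF; enqueue OJ, JV, HF, HA, EA → queue [OJ, JV, HF, HA, EA]
Visit OJ; enqueue ZU, ZM, WV, WK → queue [JV, HF, HA, EA, ZU, ZM, WV, WK]
Visit JV; enqueue AF → queue [HF, HA, EA, ZU, ZM, WV, WK, AF]
Visit HF; enqueue HI → queue [HA, EA, ZU, ZM, WV, WK, AF, HI]
Visit HA; enqueue YW, UP, FO → queue [EA, ZU, ZM, WV, WK, AF, HI, YW, UP, FO]
Visit EA → queue [ZU, ZM, WV, WK, AF, HI, YW, UP, FO]
Visit ZU → queue [ZM, WV, WK, AF, HI, YW, UP, FO]
Visit ZM → queue [WV, WK, AF, HI, YW, UP, FO]
Visit WV → queue [WK, AF, HI, YW, UP, FO]
Visit WK → queue [AF, HI, YW, UP, FO]
Visit AF → queue [HI, YW, UP, FO]
Visit HI → queue [YW, UP, FO]
Visit YW → queue [UP, FO]
Visit UP → queue [FO]
Visit FO → queue []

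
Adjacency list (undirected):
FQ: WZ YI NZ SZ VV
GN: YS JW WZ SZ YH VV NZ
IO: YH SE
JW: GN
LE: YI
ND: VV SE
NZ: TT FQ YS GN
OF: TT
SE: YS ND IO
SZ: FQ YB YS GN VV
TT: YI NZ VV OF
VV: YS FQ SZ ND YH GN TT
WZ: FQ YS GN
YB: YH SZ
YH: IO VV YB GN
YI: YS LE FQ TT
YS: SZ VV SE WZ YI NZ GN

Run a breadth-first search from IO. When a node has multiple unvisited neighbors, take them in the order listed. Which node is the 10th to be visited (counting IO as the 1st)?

SZ

Visit IO; enqueue YH, SE → queue [YH, SE]
Visit YH; enqueue VV, YB, GN → queue [SE, VV, YB, GN]
Visit SE; enqueue YS, ND → queue [VV, YB, GN, YS, ND]
Visit VV; enqueue FQ, SZ, TT → queue [YB, GN, YS, ND, FQ, SZ, TT]
Visit YB → queue [GN, YS, ND, FQ, SZ, TT]
Visit GN; enqueue JW, WZ, NZ → queue [YS, ND, FQ, SZ, TT, JW, WZ, NZ]
Visit YS; enqueue YI → queue [ND, FQ, SZ, TT, JW, WZ, NZ, YI]
Visit ND → queue [FQ, SZ, TT, JW, WZ, NZ, YI]
Visit FQ → queue [SZ, TT, JW, WZ, NZ, YI]
Visit SZ → queue [TT, JW, WZ, NZ, YI]
Visit TT; enqueue OF → queue [JW, WZ, NZ, YI, OF]
Visit JW → queue [WZ, NZ, YI, OF]
Visit WZ → queue [NZ, YI, OF]
Visit NZ → queue [YI, OF]
Visit YI; enqueue LE → queue [OF, LE]
Visit OF → queue [LE]
Visit LE → queue []

Visit order: IO, YH, SE, VV, YB, GN, YS, ND, FQ, SZ, TT, JW, WZ, NZ, YI, OF, LE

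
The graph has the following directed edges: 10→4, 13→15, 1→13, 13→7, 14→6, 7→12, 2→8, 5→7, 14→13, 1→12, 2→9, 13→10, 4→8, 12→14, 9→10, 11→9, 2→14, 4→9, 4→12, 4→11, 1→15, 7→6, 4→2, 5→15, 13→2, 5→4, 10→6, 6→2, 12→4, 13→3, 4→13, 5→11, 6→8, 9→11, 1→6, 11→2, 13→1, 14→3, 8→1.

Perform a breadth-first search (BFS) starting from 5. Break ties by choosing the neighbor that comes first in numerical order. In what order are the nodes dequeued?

Visit 5; enqueue 4, 7, 11, 15 → queue [4, 7, 11, 15]
Visit 4; enqueue 2, 8, 9, 12, 13 → queue [7, 11, 15, 2, 8, 9, 12, 13]
Visit 7; enqueue 6 → queue [11, 15, 2, 8, 9, 12, 13, 6]
Visit 11 → queue [15, 2, 8, 9, 12, 13, 6]
Visit 15 → queue [2, 8, 9, 12, 13, 6]
Visit 2; enqueue 14 → queue [8, 9, 12, 13, 6, 14]
Visit 8; enqueue 1 → queue [9, 12, 13, 6, 14, 1]
Visit 9; enqueue 10 → queue [12, 13, 6, 14, 1, 10]
Visit 12 → queue [13, 6, 14, 1, 10]
Visit 13; enqueue 3 → queue [6, 14, 1, 10, 3]
Visit 6 → queue [14, 1, 10, 3]
Visit 14 → queue [1, 10, 3]
Visit 1 → queue [10, 3]
Visit 10 → queue [3]
Visit 3 → queue []

5, 4, 7, 11, 15, 2, 8, 9, 12, 13, 6, 14, 1, 10, 3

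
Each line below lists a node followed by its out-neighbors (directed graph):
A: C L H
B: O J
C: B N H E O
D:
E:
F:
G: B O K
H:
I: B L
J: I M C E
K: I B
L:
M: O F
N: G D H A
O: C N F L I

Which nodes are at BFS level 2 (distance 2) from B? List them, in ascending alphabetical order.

C, E, F, I, L, M, N

Level 0: B
Level 1: J, O
Level 2: C, E, F, I, L, M, N
Level 3: A, D, G, H
Level 4: K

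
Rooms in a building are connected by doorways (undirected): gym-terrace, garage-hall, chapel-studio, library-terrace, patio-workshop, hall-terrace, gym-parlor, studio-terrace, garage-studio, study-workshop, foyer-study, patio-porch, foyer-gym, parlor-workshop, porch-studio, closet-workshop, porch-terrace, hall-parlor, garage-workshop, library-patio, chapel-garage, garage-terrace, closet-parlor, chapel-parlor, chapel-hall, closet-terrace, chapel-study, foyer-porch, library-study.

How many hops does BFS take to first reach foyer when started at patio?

Level 0: patio
Level 1: library, porch, workshop
Level 2: closet, foyer, garage, parlor, studio, study, terrace
Level 3: chapel, gym, hall
foyer first appears at level 2.

2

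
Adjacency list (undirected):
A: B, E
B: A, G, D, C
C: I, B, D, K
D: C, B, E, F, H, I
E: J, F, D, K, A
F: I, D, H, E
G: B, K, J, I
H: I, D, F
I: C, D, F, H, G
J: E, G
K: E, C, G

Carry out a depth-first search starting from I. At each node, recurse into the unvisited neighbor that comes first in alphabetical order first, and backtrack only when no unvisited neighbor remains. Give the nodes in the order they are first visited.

Visit I
I → C
C → B
B → A
A → E
E → D
D → F
F → H
E → J
J → G
G → K

I, C, B, A, E, D, F, H, J, G, K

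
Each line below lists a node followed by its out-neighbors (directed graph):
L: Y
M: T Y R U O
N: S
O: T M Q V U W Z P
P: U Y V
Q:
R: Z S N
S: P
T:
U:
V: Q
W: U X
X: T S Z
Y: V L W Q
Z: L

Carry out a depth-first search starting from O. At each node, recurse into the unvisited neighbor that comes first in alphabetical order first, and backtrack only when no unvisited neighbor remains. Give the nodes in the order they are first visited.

Visit O
O → M
M → R
R → N
N → S
S → P
P → U
P → V
V → Q
P → Y
Y → L
Y → W
W → X
X → T
X → Z

O, M, R, N, S, P, U, V, Q, Y, L, W, X, T, Z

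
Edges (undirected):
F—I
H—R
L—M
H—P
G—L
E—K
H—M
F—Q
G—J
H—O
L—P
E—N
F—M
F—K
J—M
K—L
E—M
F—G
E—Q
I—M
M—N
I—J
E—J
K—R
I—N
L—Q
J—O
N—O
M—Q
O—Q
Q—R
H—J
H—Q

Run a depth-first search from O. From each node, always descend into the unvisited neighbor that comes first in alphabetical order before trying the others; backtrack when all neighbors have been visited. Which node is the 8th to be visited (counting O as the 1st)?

L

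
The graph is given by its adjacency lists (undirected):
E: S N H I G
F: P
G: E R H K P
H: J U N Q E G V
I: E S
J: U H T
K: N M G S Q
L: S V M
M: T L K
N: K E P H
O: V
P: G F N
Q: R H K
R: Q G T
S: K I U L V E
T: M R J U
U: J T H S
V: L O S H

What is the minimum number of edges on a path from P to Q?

Level 0: P
Level 1: F, G, N
Level 2: E, H, K, R
Level 3: I, J, M, Q, S, T, U, V
Level 4: L, O
Q first appears at level 3.

3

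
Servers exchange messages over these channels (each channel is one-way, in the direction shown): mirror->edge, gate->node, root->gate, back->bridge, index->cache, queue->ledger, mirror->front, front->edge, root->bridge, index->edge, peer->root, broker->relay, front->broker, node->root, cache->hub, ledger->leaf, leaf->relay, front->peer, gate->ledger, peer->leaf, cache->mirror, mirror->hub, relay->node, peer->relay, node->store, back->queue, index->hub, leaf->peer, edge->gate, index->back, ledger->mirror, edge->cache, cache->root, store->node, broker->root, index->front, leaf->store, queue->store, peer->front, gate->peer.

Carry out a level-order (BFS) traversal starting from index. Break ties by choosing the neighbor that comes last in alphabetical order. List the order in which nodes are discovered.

Visit index; enqueue hub, front, edge, cache, back → queue [hub, front, edge, cache, back]
Visit hub → queue [front, edge, cache, back]
Visit front; enqueue peer, broker → queue [edge, cache, back, peer, broker]
Visit edge; enqueue gate → queue [cache, back, peer, broker, gate]
Visit cache; enqueue root, mirror → queue [back, peer, broker, gate, root, mirror]
Visit back; enqueue queue, bridge → queue [peer, broker, gate, root, mirror, queue, bridge]
Visit peer; enqueue relay, leaf → queue [broker, gate, root, mirror, queue, bridge, relay, leaf]
Visit broker → queue [gate, root, mirror, queue, bridge, relay, leaf]
Visit gate; enqueue node, ledger → queue [root, mirror, queue, bridge, relay, leaf, node, ledger]
Visit root → queue [mirror, queue, bridge, relay, leaf, node, ledger]
Visit mirror → queue [queue, bridge, relay, leaf, node, ledger]
Visit queue; enqueue store → queue [bridge, relay, leaf, node, ledger, store]
Visit bridge → queue [relay, leaf, node, ledger, store]
Visit relay → queue [leaf, node, ledger, store]
Visit leaf → queue [node, ledger, store]
Visit node → queue [ledger, store]
Visit ledger → queue [store]
Visit store → queue []

index → hub → front → edge → cache → back → peer → broker → gate → root → mirror → queue → bridge → relay → leaf → node → ledger → store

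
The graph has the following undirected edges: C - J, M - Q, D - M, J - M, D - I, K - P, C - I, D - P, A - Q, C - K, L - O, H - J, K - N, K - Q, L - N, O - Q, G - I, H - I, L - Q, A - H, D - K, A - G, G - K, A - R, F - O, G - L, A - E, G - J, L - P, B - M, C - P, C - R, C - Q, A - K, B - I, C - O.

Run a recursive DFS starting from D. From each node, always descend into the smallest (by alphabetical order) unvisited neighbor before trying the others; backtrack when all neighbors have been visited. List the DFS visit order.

D → I → B → M → J → C → K → A → E → G → L → N → O → F → Q → P → H → R

Visit D
D → I
I → B
B → M
M → J
J → C
C → K
K → A
A → E
A → G
G → L
L → N
L → O
O → F
O → Q
L → P
A → H
A → R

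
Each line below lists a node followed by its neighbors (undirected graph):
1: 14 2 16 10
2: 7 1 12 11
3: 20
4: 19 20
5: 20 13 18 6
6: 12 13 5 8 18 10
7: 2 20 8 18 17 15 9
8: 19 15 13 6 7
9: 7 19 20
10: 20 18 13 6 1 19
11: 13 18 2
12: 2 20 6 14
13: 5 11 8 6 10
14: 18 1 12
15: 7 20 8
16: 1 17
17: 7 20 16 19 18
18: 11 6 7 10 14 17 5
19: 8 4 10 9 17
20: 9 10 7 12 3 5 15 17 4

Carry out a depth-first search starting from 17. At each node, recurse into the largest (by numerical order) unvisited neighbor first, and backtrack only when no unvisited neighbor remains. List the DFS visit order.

Visit 17
17 → 20
20 → 15
15 → 8
8 → 19
19 → 10
10 → 18
18 → 14
14 → 12
12 → 6
6 → 13
13 → 11
11 → 2
2 → 7
7 → 9
2 → 1
1 → 16
13 → 5
19 → 4
20 → 3

17 20 15 8 19 10 18 14 12 6 13 11 2 7 9 1 16 5 4 3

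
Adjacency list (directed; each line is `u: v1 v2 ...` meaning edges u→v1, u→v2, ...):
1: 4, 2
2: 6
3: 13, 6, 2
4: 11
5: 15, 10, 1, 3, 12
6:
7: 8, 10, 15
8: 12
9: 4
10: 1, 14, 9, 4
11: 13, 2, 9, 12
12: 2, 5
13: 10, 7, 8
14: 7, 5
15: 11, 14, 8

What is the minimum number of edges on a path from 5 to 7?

Level 0: 5
Level 1: 1, 3, 10, 12, 15
Level 2: 2, 4, 6, 8, 9, 11, 13, 14
Level 3: 7
7 first appears at level 3.

3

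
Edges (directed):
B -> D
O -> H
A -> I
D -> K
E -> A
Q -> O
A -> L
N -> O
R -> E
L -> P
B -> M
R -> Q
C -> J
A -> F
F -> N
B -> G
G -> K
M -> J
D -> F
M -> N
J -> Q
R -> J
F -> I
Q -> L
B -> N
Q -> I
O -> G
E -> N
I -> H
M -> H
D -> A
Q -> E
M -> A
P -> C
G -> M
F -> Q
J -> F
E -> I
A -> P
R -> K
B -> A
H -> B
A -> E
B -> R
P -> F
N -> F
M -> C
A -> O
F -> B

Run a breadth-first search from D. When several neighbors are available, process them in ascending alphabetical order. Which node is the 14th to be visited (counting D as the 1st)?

G

Visit D; enqueue A, F, K → queue [A, F, K]
Visit A; enqueue E, I, L, O, P → queue [F, K, E, I, L, O, P]
Visit F; enqueue B, N, Q → queue [K, E, I, L, O, P, B, N, Q]
Visit K → queue [E, I, L, O, P, B, N, Q]
Visit E → queue [I, L, O, P, B, N, Q]
Visit I; enqueue H → queue [L, O, P, B, N, Q, H]
Visit L → queue [O, P, B, N, Q, H]
Visit O; enqueue G → queue [P, B, N, Q, H, G]
Visit P; enqueue C → queue [B, N, Q, H, G, C]
Visit B; enqueue M, R → queue [N, Q, H, G, C, M, R]
Visit N → queue [Q, H, G, C, M, R]
Visit Q → queue [H, G, C, M, R]
Visit H → queue [G, C, M, R]
Visit G → queue [C, M, R]
Visit C; enqueue J → queue [M, R, J]
Visit M → queue [R, J]
Visit R → queue [J]
Visit J → queue []

Visit order: D, A, F, K, E, I, L, O, P, B, N, Q, H, G, C, M, R, J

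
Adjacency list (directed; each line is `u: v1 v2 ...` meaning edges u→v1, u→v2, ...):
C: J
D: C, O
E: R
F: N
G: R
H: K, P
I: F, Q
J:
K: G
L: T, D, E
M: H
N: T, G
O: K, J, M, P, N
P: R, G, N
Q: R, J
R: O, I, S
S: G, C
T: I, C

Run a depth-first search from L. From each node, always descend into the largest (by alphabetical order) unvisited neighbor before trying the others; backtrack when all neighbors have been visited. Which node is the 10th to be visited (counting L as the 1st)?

Visit L
L → T
T → I
I → Q
Q → R
R → S
S → G
S → C
C → J
R → O
O → P
P → N
O → M
M → H
H → K
I → F
L → E
L → D

Visit order: L, T, I, Q, R, S, G, C, J, O, P, N, M, H, K, F, E, D

O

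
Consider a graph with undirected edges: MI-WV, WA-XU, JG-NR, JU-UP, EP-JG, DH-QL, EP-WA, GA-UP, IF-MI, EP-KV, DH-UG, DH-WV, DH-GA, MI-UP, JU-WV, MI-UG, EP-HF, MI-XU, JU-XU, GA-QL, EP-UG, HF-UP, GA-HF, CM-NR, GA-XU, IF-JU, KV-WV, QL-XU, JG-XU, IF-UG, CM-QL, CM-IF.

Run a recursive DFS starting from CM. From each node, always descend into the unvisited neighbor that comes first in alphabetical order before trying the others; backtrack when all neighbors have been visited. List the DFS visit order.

Visit CM
CM → IF
IF → JU
JU → UP
UP → GA
GA → DH
DH → QL
QL → XU
XU → JG
JG → EP
EP → HF
EP → KV
KV → WV
WV → MI
MI → UG
EP → WA
JG → NR

CM → IF → JU → UP → GA → DH → QL → XU → JG → EP → HF → KV → WV → MI → UG → WA → NR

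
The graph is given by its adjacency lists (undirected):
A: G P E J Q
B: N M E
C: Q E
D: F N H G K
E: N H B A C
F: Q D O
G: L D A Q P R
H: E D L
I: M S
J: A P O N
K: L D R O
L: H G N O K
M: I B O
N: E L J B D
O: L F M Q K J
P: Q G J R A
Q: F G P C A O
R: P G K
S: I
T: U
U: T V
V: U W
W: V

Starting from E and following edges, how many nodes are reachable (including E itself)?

19

BFS from E visits: E, N, H, B, A, C, L, J, D, M, G, P, Q, O, K, F, I, R, S
Reachable nodes: 19 of 23 total.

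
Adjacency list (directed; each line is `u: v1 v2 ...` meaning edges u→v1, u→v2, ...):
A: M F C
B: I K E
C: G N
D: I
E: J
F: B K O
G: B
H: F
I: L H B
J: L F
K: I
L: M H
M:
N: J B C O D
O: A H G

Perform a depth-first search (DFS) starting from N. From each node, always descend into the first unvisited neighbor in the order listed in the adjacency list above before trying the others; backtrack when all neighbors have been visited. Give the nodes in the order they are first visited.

Visit N
N → J
J → L
L → M
L → H
H → F
F → B
B → I
B → K
B → E
F → O
O → A
A → C
C → G
N → D

N, J, L, M, H, F, B, I, K, E, O, A, C, G, D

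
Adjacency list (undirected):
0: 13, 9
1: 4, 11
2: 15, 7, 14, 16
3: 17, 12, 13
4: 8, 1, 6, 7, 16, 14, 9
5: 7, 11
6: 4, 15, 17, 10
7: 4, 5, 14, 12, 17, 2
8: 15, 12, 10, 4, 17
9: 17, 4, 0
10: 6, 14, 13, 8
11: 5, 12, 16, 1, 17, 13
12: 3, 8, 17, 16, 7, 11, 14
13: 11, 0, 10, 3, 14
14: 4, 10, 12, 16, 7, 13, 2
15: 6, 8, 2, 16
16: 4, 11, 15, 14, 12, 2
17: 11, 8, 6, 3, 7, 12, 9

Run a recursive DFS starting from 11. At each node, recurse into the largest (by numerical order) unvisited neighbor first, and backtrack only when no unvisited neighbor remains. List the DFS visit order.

11 17 12 16 15 8 10 14 13 3 0 9 4 7 5 2 6 1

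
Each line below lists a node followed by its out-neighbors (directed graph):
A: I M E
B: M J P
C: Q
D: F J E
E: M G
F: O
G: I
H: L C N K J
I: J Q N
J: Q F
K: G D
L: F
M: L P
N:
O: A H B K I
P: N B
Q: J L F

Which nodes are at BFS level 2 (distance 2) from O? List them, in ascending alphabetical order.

Level 0: O
Level 1: A, B, H, I, K
Level 2: C, D, E, G, J, L, M, N, P, Q
Level 3: F

C, D, E, G, J, L, M, N, P, Q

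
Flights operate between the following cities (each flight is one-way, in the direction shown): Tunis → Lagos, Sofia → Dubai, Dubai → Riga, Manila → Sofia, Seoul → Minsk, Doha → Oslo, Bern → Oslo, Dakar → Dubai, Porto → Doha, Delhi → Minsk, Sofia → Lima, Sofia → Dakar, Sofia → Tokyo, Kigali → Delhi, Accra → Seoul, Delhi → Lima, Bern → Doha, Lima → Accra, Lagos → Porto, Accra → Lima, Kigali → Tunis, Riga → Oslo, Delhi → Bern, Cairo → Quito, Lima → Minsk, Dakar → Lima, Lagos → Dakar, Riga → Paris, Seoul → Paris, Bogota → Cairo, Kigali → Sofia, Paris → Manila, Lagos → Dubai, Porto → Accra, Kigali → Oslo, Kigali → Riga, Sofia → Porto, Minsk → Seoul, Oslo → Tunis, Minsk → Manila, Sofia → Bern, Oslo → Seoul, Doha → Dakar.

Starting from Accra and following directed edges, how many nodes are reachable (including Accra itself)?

BFS from Accra visits: Accra, Seoul, Lima, Paris, Minsk, Manila, Sofia, Tokyo, Porto, Dubai, Dakar, Bern, Doha, Riga, Oslo, Tunis, Lagos
Reachable nodes: 17 of 22 total.

17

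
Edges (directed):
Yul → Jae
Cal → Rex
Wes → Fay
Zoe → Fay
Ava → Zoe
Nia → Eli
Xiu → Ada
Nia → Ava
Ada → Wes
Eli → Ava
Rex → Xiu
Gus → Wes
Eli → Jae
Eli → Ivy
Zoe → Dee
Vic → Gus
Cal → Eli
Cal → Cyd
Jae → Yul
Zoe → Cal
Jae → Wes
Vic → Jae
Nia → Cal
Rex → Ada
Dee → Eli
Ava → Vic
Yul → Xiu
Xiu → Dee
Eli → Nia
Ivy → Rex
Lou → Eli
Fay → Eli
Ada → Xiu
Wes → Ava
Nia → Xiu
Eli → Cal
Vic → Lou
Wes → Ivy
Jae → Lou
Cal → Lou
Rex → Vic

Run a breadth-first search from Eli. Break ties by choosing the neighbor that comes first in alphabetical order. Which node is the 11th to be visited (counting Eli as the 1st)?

Visit Eli; enqueue Ava, Cal, Ivy, Jae, Nia → queue [Ava, Cal, Ivy, Jae, Nia]
Visit Ava; enqueue Vic, Zoe → queue [Cal, Ivy, Jae, Nia, Vic, Zoe]
Visit Cal; enqueue Cyd, Lou, Rex → queue [Ivy, Jae, Nia, Vic, Zoe, Cyd, Lou, Rex]
Visit Ivy → queue [Jae, Nia, Vic, Zoe, Cyd, Lou, Rex]
Visit Jae; enqueue Wes, Yul → queue [Nia, Vic, Zoe, Cyd, Lou, Rex, Wes, Yul]
Visit Nia; enqueue Xiu → queue [Vic, Zoe, Cyd, Lou, Rex, Wes, Yul, Xiu]
Visit Vic; enqueue Gus → queue [Zoe, Cyd, Lou, Rex, Wes, Yul, Xiu, Gus]
Visit Zoe; enqueue Dee, Fay → queue [Cyd, Lou, Rex, Wes, Yul, Xiu, Gus, Dee, Fay]
Visit Cyd → queue [Lou, Rex, Wes, Yul, Xiu, Gus, Dee, Fay]
Visit Lou → queue [Rex, Wes, Yul, Xiu, Gus, Dee, Fay]
Visit Rex; enqueue Ada → queue [Wes, Yul, Xiu, Gus, Dee, Fay, Ada]
Visit Wes → queue [Yul, Xiu, Gus, Dee, Fay, Ada]
Visit Yul → queue [Xiu, Gus, Dee, Fay, Ada]
Visit Xiu → queue [Gus, Dee, Fay, Ada]
Visit Gus → queue [Dee, Fay, Ada]
Visit Dee → queue [Fay, Ada]
Visit Fay → queue [Ada]
Visit Ada → queue []

Visit order: Eli, Ava, Cal, Ivy, Jae, Nia, Vic, Zoe, Cyd, Lou, Rex, Wes, Yul, Xiu, Gus, Dee, Fay, Ada

Rex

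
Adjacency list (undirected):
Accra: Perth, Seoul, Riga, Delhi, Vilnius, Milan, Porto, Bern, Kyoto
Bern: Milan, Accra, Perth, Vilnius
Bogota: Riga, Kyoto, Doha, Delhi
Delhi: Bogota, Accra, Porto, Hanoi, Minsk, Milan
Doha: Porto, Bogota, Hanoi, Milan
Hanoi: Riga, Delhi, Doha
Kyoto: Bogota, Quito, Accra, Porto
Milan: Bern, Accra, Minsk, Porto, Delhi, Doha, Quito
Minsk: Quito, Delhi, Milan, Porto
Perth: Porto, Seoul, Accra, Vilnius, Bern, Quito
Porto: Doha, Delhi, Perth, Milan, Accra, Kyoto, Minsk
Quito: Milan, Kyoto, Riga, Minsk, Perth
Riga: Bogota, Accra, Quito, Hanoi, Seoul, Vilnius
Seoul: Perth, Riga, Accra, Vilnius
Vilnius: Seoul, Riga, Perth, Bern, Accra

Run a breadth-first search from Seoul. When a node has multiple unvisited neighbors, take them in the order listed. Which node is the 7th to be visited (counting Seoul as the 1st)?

Bern

Visit Seoul; enqueue Perth, Riga, Accra, Vilnius → queue [Perth, Riga, Accra, Vilnius]
Visit Perth; enqueue Porto, Bern, Quito → queue [Riga, Accra, Vilnius, Porto, Bern, Quito]
Visit Riga; enqueue Bogota, Hanoi → queue [Accra, Vilnius, Porto, Bern, Quito, Bogota, Hanoi]
Visit Accra; enqueue Delhi, Milan, Kyoto → queue [Vilnius, Porto, Bern, Quito, Bogota, Hanoi, Delhi, Milan, Kyoto]
Visit Vilnius → queue [Porto, Bern, Quito, Bogota, Hanoi, Delhi, Milan, Kyoto]
Visit Porto; enqueue Doha, Minsk → queue [Bern, Quito, Bogota, Hanoi, Delhi, Milan, Kyoto, Doha, Minsk]
Visit Bern → queue [Quito, Bogota, Hanoi, Delhi, Milan, Kyoto, Doha, Minsk]
Visit Quito → queue [Bogota, Hanoi, Delhi, Milan, Kyoto, Doha, Minsk]
Visit Bogota → queue [Hanoi, Delhi, Milan, Kyoto, Doha, Minsk]
Visit Hanoi → queue [Delhi, Milan, Kyoto, Doha, Minsk]
Visit Delhi → queue [Milan, Kyoto, Doha, Minsk]
Visit Milan → queue [Kyoto, Doha, Minsk]
Visit Kyoto → queue [Doha, Minsk]
Visit Doha → queue [Minsk]
Visit Minsk → queue []

Visit order: Seoul, Perth, Riga, Accra, Vilnius, Porto, Bern, Quito, Bogota, Hanoi, Delhi, Milan, Kyoto, Doha, Minsk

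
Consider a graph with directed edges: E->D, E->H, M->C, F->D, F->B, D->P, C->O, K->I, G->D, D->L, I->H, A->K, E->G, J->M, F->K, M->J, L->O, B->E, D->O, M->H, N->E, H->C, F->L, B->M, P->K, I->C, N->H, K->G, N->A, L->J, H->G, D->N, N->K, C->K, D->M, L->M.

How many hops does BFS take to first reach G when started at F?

Level 0: F
Level 1: B, D, K, L
Level 2: E, G, I, J, M, N, O, P
Level 3: A, C, H
G first appears at level 2.

2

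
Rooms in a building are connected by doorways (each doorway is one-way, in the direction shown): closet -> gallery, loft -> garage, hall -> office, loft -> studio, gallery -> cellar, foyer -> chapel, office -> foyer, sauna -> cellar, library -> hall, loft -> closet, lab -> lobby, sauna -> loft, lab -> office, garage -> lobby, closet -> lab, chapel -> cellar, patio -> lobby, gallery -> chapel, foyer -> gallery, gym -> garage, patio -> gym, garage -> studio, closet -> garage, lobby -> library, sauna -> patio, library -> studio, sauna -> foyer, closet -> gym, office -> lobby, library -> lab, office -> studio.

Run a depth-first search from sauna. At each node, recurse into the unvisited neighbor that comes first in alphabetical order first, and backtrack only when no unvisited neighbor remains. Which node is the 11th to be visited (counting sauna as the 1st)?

hall

Visit sauna
sauna → cellar
sauna → foyer
foyer → chapel
foyer → gallery
sauna → loft
loft → closet
closet → garage
garage → lobby
lobby → library
library → hall
hall → office
office → studio
library → lab
closet → gym
sauna → patio

Visit order: sauna, cellar, foyer, chapel, gallery, loft, closet, garage, lobby, library, hall, office, studio, lab, gym, patio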